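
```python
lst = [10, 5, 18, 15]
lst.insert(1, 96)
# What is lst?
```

[10, 96, 5, 18, 15]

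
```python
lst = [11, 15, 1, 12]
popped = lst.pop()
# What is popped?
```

12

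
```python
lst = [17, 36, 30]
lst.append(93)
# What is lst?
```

[17, 36, 30, 93]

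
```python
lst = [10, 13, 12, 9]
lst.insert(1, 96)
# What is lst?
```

[10, 96, 13, 12, 9]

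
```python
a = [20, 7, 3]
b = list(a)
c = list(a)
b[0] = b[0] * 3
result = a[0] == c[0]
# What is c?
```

After line 1: a = [20, 7, 3]
After line 2 (b = list(a), copy): a = [20, 7, 3], b = [20, 7, 3]
After line 3 (c = list(a) is a copy, new object): c = [20, 7, 3]
After line 4 (b[0] = 20 * 3 = 60; only b mutates (copy)): a = [20, 7, 3], b = [60, 7, 3], c = [20, 7, 3]
After line 5 (a[0] = 20, c[0] = 20; result = True)

[20, 7, 3]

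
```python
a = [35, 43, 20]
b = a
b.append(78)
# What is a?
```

After line 1: a = [35, 43, 20]
After line 2 (b = a is an alias, same object): a = [35, 43, 20], b = [35, 43, 20]
After line 3 (b.append mutates the shared list): a = [35, 43, 20, 78], b = [35, 43, 20, 78]

[35, 43, 20, 78]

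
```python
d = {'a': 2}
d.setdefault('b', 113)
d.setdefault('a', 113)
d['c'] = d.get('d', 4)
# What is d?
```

After line 1: d = {'a': 2}
After line 2 (setdefault adds 'b'=113): d = {'a': 2, 'b': 113}
After line 3 (setdefault 'a' no-op, already exists): d = {'a': 2, 'b': 113}
After line 4 (get('d', 4) returns default since 'd' not in d): d = {'a': 2, 'b': 113, 'c': 4}

{'a': 2, 'b': 113, 'c': 4}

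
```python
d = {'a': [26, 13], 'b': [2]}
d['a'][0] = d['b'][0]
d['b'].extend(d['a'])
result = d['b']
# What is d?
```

After line 1: d = {'a': [26, 13], 'b': [2]}
After line 2 (a[0] = b[0] = 2): d = {'a': [2, 13], 'b': [2]}
After line 3 (b.extend(a) appends [2, 13]): d = {'a': [2, 13], 'b': [2, 2, 13]}
After line 4: result = d['b'] = [2, 2, 13]

{'a': [2, 13], 'b': [2, 2, 13]}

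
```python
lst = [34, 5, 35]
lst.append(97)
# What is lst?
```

[34, 5, 35, 97]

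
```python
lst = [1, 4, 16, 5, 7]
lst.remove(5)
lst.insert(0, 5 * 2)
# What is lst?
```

After line 1: lst = [1, 4, 16, 5, 7]
After line 2 (remove first 5): lst = [1, 4, 16, 7]
After line 3 (insert 10 at index 0): lst = [10, 1, 4, 16, 7]

[10, 1, 4, 16, 7]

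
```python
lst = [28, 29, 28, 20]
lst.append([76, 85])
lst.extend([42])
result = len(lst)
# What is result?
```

After line 1: lst = [28, 29, 28, 20]
After line 2 (append adds [76, 85] as single element): lst = [28, 29, 28, 20, [76, 85]]
After line 3 (extend unpacks [42], adds 42): lst = [28, 29, 28, 20, [76, 85], 42]
After line 4: result = len(lst) = 6

6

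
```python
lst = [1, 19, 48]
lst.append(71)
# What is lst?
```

[1, 19, 48, 71]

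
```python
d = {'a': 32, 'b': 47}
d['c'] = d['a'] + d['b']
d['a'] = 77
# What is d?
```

After line 1: d = {'a': 32, 'b': 47}
After line 2 (d['c'] = 32 + 47): d = {'a': 32, 'b': 47, 'c': 79}
After line 3: d = {'a': 77, 'b': 47, 'c': 79}

{'a': 77, 'b': 47, 'c': 79}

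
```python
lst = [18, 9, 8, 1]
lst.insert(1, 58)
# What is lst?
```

[18, 58, 9, 8, 1]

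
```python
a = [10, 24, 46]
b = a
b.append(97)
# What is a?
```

After line 1: a = [10, 24, 46]
After line 2 (b = a is an alias, same object): a = [10, 24, 46], b = [10, 24, 46]
After line 3 (b.append mutates the shared list): a = [10, 24, 46, 97], b = [10, 24, 46, 97]

[10, 24, 46, 97]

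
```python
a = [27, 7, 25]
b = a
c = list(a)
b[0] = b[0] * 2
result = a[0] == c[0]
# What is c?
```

After line 1: a = [27, 7, 25]
After line 2 (b = a, alias): a = [27, 7, 25], b = [27, 7, 25]
After line 3 (c = list(a) is a copy, new object): c = [27, 7, 25]
After line 4 (b[0] = 27 * 2 = 54; mutates shared a/b): a = b = [54, 7, 25], c = [27, 7, 25]
After line 5 (a[0] = 54, c[0] = 27; result = False)

[27, 7, 25]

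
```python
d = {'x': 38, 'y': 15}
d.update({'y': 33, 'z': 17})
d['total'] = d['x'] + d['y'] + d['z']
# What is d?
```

After line 1: d = {'x': 38, 'y': 15}
After line 2 (y overwritten, z added): d = {'x': 38, 'y': 33, 'z': 17}
After line 3 (total = 38 + 33 + 17 = 88): d = {'x': 38, 'y': 33, 'z': 17, 'total': 88}

{'x': 38, 'y': 33, 'z': 17, 'total': 88}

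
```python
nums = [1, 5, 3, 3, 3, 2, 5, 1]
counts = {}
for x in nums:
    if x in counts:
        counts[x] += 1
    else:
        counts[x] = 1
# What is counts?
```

Initial: counts = {}, nums = [1, 5, 3, 3, 3, 2, 5, 1]
See 1: counts = {1: 1}
See 5: counts = {1: 1, 5: 1}
See 3: counts = {1: 1, 5: 1, 3: 1}
See 3: counts = {1: 1, 5: 1, 3: 2}
See 3: counts = {1: 1, 5: 1, 3: 3}
See 2: counts = {1: 1, 5: 1, 3: 3, 2: 1}
See 5: counts = {1: 1, 5: 2, 3: 3, 2: 1}
See 1: counts = {1: 2, 5: 2, 3: 3, 2: 1}

{1: 2, 5: 2, 3: 3, 2: 1}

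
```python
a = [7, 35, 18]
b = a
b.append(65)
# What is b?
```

After line 1: a = [7, 35, 18]
After line 2 (b = a is an alias, same object): a = [7, 35, 18], b = [7, 35, 18]
After line 3 (b.append mutates the shared list): a = [7, 35, 18, 65], b = [7, 35, 18, 65]

[7, 35, 18, 65]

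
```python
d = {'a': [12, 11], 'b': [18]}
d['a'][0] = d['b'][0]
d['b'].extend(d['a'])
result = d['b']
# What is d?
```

After line 1: d = {'a': [12, 11], 'b': [18]}
After line 2 (a[0] = b[0] = 18): d = {'a': [18, 11], 'b': [18]}
After line 3 (b.extend(a) appends [18, 11]): d = {'a': [18, 11], 'b': [18, 18, 11]}
After line 4: result = d['b'] = [18, 18, 11]

{'a': [18, 11], 'b': [18, 18, 11]}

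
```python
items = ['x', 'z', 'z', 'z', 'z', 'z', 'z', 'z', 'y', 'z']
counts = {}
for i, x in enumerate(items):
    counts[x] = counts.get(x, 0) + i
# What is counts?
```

Initial: counts = {}, items = ['x', 'z', 'z', 'z', 'z', 'z', 'z', 'z', 'y', 'z']
i=0, x='x': counts = {'x': 0}
i=1, x='z': counts = {'x': 0, 'z': 1}
i=2, x='z': counts = {'x': 0, 'z': 3}
i=3, x='z': counts = {'x': 0, 'z': 6}
i=4, x='z': counts = {'x': 0, 'z': 10}
i=5, x='z': counts = {'x': 0, 'z': 15}
i=6, x='z': counts = {'x': 0, 'z': 21}
i=7, x='z': counts = {'x': 0, 'z': 28}
i=8, x='y': counts = {'x': 0, 'z': 28, 'y': 8}
i=9, x='z': counts = {'x': 0, 'z': 37, 'y': 8}

{'x': 0, 'z': 37, 'y': 8}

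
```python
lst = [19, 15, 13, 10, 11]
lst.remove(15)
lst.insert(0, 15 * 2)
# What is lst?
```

After line 1: lst = [19, 15, 13, 10, 11]
After line 2 (remove first 15): lst = [19, 13, 10, 11]
After line 3 (insert 30 at index 0): lst = [30, 19, 13, 10, 11]

[30, 19, 13, 10, 11]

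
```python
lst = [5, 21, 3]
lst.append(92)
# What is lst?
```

[5, 21, 3, 92]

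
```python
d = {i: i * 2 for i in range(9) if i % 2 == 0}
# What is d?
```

{0: 0, 2: 4, 4: 8, 6: 12, 8: 16}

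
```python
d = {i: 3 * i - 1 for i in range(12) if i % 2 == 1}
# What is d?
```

{1: 2, 3: 8, 5: 14, 7: 20, 9: 26, 11: 32}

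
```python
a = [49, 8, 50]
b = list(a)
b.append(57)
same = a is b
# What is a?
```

After line 1: a = [49, 8, 50]
After line 2 (b = list(a) is a shallow copy, new object): a = [49, 8, 50], b = [49, 8, 50]
After line 3 (append only mutates b): a = [49, 8, 50], b = [49, 8, 50, 57]
After line 4 (same = a is b; different objects -> False): same = False

[49, 8, 50]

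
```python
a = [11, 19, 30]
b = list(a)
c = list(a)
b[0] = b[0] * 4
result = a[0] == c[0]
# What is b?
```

After line 1: a = [11, 19, 30]
After line 2 (b = list(a), copy): a = [11, 19, 30], b = [11, 19, 30]
After line 3 (c = list(a) is a copy, new object): c = [11, 19, 30]
After line 4 (b[0] = 11 * 4 = 44; only b mutates (copy)): a = [11, 19, 30], b = [44, 19, 30], c = [11, 19, 30]
After line 5 (a[0] = 11, c[0] = 11; result = True)

[44, 19, 30]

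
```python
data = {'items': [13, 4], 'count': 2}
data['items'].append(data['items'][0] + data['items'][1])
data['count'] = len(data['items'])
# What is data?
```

After line 1: data = {'items': [13, 4], 'count': 2}
After line 2 (append 13 + 4 = 17): data = {'items': [13, 4, 17], 'count': 2}
After line 3 (count = len(items) = 3): data = {'items': [13, 4, 17], 'count': 3}

{'items': [13, 4, 17], 'count': 3}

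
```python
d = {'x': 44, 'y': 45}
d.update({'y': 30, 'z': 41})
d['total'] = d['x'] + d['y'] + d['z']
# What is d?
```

After line 1: d = {'x': 44, 'y': 45}
After line 2 (y overwritten, z added): d = {'x': 44, 'y': 30, 'z': 41}
After line 3 (total = 44 + 30 + 41 = 115): d = {'x': 44, 'y': 30, 'z': 41, 'total': 115}

{'x': 44, 'y': 30, 'z': 41, 'total': 115}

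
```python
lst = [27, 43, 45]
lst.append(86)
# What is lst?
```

[27, 43, 45, 86]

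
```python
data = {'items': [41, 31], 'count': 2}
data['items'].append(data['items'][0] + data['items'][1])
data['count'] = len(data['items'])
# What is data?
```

After line 1: data = {'items': [41, 31], 'count': 2}
After line 2 (append 41 + 31 = 72): data = {'items': [41, 31, 72], 'count': 2}
After line 3 (count = len(items) = 3): data = {'items': [41, 31, 72], 'count': 3}

{'items': [41, 31, 72], 'count': 3}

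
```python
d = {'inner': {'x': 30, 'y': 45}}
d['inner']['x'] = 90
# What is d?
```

After line 1: d = {'inner': {'x': 30, 'y': 45}}
After line 2 (inner x overwritten): d = {'inner': {'x': 90, 'y': 45}}

{'inner': {'x': 90, 'y': 45}}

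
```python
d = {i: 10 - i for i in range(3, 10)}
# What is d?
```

{3: 7, 4: 6, 5: 5, 6: 4, 7: 3, 8: 2, 9: 1}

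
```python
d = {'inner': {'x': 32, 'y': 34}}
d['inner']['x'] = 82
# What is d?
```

After line 1: d = {'inner': {'x': 32, 'y': 34}}
After line 2 (inner x overwritten): d = {'inner': {'x': 82, 'y': 34}}

{'inner': {'x': 82, 'y': 34}}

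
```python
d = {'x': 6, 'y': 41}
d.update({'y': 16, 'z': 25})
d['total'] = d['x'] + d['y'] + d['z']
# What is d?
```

After line 1: d = {'x': 6, 'y': 41}
After line 2 (y overwritten, z added): d = {'x': 6, 'y': 16, 'z': 25}
After line 3 (total = 6 + 16 + 25 = 47): d = {'x': 6, 'y': 16, 'z': 25, 'total': 47}

{'x': 6, 'y': 16, 'z': 25, 'total': 47}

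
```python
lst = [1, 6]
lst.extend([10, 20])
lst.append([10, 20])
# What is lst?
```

After line 1: lst = [1, 6]
After line 2 (extend unpacks [10, 20]): lst = [1, 6, 10, 20]
After line 3 (append adds [10, 20] as single element): lst = [1, 6, 10, 20, [10, 20]]

[1, 6, 10, 20, [10, 20]]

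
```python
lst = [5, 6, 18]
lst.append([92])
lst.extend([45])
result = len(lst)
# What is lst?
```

After line 1: lst = [5, 6, 18]
After line 2 (append adds [92] as single element): lst = [5, 6, 18, [92]]
After line 3 (extend unpacks [45], adds 45): lst = [5, 6, 18, [92], 45]
After line 4: result = len(lst) = 5

[5, 6, 18, [92], 45]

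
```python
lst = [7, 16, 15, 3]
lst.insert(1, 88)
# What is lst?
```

[7, 88, 16, 15, 3]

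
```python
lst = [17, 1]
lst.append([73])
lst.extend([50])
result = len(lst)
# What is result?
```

After line 1: lst = [17, 1]
After line 2 (append adds [73] as single element): lst = [17, 1, [73]]
After line 3 (extend unpacks [50], adds 50): lst = [17, 1, [73], 50]
After line 4: result = len(lst) = 4

4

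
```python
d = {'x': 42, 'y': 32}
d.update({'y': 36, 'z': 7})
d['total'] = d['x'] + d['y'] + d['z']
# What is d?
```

After line 1: d = {'x': 42, 'y': 32}
After line 2 (y overwritten, z added): d = {'x': 42, 'y': 36, 'z': 7}
After line 3 (total = 42 + 36 + 7 = 85): d = {'x': 42, 'y': 36, 'z': 7, 'total': 85}

{'x': 42, 'y': 36, 'z': 7, 'total': 85}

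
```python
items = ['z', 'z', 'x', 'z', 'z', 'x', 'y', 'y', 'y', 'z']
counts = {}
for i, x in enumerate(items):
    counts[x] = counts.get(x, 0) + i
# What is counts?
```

Initial: counts = {}, items = ['z', 'z', 'x', 'z', 'z', 'x', 'y', 'y', 'y', 'z']
i=0, x='z': counts = {'z': 0}
i=1, x='z': counts = {'z': 1}
i=2, x='x': counts = {'z': 1, 'x': 2}
i=3, x='z': counts = {'z': 4, 'x': 2}
i=4, x='z': counts = {'z': 8, 'x': 2}
i=5, x='x': counts = {'z': 8, 'x': 7}
i=6, x='y': counts = {'z': 8, 'x': 7, 'y': 6}
i=7, x='y': counts = {'z': 8, 'x': 7, 'y': 13}
i=8, x='y': counts = {'z': 8, 'x': 7, 'y': 21}
i=9, x='z': counts = {'z': 17, 'x': 7, 'y': 21}

{'z': 17, 'x': 7, 'y': 21}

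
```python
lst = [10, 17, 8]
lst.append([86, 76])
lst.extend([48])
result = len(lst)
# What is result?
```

After line 1: lst = [10, 17, 8]
After line 2 (append adds [86, 76] as single element): lst = [10, 17, 8, [86, 76]]
After line 3 (extend unpacks [48], adds 48): lst = [10, 17, 8, [86, 76], 48]
After line 4: result = len(lst) = 5

5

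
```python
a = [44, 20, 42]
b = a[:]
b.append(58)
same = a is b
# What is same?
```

After line 1: a = [44, 20, 42]
After line 2 (b = a[:] is a shallow copy, new object): a = [44, 20, 42], b = [44, 20, 42]
After line 3 (append only mutates b): a = [44, 20, 42], b = [44, 20, 42, 58]
After line 4 (same = a is b; different objects -> False): same = False

False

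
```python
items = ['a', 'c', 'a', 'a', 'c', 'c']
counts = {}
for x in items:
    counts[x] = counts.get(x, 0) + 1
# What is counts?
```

Initial: counts = {}, items = ['a', 'c', 'a', 'a', 'c', 'c']
See 'a': counts = {'a': 1}
See 'c': counts = {'a': 1, 'c': 1}
See 'a': counts = {'a': 2, 'c': 1}
See 'a': counts = {'a': 3, 'c': 1}
See 'c': counts = {'a': 3, 'c': 2}
See 'c': counts = {'a': 3, 'c': 3}

{'a': 3, 'c': 3}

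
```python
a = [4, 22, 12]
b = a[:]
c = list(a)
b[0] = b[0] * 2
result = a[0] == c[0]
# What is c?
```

After line 1: a = [4, 22, 12]
After line 2 (b = a[:], copy): a = [4, 22, 12], b = [4, 22, 12]
After line 3 (c = list(a) is a copy, new object): c = [4, 22, 12]
After line 4 (b[0] = 4 * 2 = 8; only b mutates (copy)): a = [4, 22, 12], b = [8, 22, 12], c = [4, 22, 12]
After line 5 (a[0] = 4, c[0] = 4; result = True)

[4, 22, 12]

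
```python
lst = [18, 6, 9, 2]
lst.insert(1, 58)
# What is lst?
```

[18, 58, 6, 9, 2]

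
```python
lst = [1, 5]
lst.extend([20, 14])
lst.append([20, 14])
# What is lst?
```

After line 1: lst = [1, 5]
After line 2 (extend unpacks [20, 14]): lst = [1, 5, 20, 14]
After line 3 (append adds [20, 14] as single element): lst = [1, 5, 20, 14, [20, 14]]

[1, 5, 20, 14, [20, 14]]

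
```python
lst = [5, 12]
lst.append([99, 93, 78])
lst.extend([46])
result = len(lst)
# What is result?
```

After line 1: lst = [5, 12]
After line 2 (append adds [99, 93, 78] as single element): lst = [5, 12, [99, 93, 78]]
After line 3 (extend unpacks [46], adds 46): lst = [5, 12, [99, 93, 78], 46]
After line 4: result = len(lst) = 4

4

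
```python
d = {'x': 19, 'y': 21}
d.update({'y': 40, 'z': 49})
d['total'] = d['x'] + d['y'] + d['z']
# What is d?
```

After line 1: d = {'x': 19, 'y': 21}
After line 2 (y overwritten, z added): d = {'x': 19, 'y': 40, 'z': 49}
After line 3 (total = 19 + 40 + 49 = 108): d = {'x': 19, 'y': 40, 'z': 49, 'total': 108}

{'x': 19, 'y': 40, 'z': 49, 'total': 108}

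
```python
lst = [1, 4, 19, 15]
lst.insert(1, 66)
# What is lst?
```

[1, 66, 4, 19, 15]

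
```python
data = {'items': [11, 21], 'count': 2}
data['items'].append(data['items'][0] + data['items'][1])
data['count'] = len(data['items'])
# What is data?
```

After line 1: data = {'items': [11, 21], 'count': 2}
After line 2 (append 11 + 21 = 32): data = {'items': [11, 21, 32], 'count': 2}
After line 3 (count = len(items) = 3): data = {'items': [11, 21, 32], 'count': 3}

{'items': [11, 21, 32], 'count': 3}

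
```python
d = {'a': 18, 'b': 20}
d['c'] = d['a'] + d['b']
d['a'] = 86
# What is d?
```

After line 1: d = {'a': 18, 'b': 20}
After line 2 (d['c'] = 18 + 20): d = {'a': 18, 'b': 20, 'c': 38}
After line 3: d = {'a': 86, 'b': 20, 'c': 38}

{'a': 86, 'b': 20, 'c': 38}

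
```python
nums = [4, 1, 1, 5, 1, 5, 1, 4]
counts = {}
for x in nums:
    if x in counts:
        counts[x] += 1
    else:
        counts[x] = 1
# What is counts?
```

Initial: counts = {}, nums = [4, 1, 1, 5, 1, 5, 1, 4]
See 4: counts = {4: 1}
See 1: counts = {4: 1, 1: 1}
See 1: counts = {4: 1, 1: 2}
See 5: counts = {4: 1, 1: 2, 5: 1}
See 1: counts = {4: 1, 1: 3, 5: 1}
See 5: counts = {4: 1, 1: 3, 5: 2}
See 1: counts = {4: 1, 1: 4, 5: 2}
See 4: counts = {4: 2, 1: 4, 5: 2}

{4: 2, 1: 4, 5: 2}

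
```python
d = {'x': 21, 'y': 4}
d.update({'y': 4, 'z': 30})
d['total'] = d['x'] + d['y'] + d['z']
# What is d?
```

After line 1: d = {'x': 21, 'y': 4}
After line 2 (y overwritten, z added): d = {'x': 21, 'y': 4, 'z': 30}
After line 3 (total = 21 + 4 + 30 = 55): d = {'x': 21, 'y': 4, 'z': 30, 'total': 55}

{'x': 21, 'y': 4, 'z': 30, 'total': 55}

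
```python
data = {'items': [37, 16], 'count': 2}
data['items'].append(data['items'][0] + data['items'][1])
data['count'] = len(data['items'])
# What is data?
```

After line 1: data = {'items': [37, 16], 'count': 2}
After line 2 (append 37 + 16 = 53): data = {'items': [37, 16, 53], 'count': 2}
After line 3 (count = len(items) = 3): data = {'items': [37, 16, 53], 'count': 3}

{'items': [37, 16, 53], 'count': 3}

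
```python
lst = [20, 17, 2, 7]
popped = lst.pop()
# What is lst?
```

[20, 17, 2]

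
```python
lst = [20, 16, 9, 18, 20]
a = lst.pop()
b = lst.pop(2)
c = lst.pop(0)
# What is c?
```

After line 1: lst = [20, 16, 9, 18, 20]
After line 2 (pop() -> a = 20): lst = [20, 16, 9, 18]
After line 3 (pop(2) -> b = 9): lst = [20, 16, 18]
After line 4 (pop(0) -> c = 20): lst = [16, 18]

20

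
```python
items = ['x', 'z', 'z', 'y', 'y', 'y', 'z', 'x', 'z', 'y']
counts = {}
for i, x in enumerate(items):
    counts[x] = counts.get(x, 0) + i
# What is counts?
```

Initial: counts = {}, items = ['x', 'z', 'z', 'y', 'y', 'y', 'z', 'x', 'z', 'y']
i=0, x='x': counts = {'x': 0}
i=1, x='z': counts = {'x': 0, 'z': 1}
i=2, x='z': counts = {'x': 0, 'z': 3}
i=3, x='y': counts = {'x': 0, 'z': 3, 'y': 3}
i=4, x='y': counts = {'x': 0, 'z': 3, 'y': 7}
i=5, x='y': counts = {'x': 0, 'z': 3, 'y': 12}
i=6, x='z': counts = {'x': 0, 'z': 9, 'y': 12}
i=7, x='x': counts = {'x': 7, 'z': 9, 'y': 12}
i=8, x='z': counts = {'x': 7, 'z': 17, 'y': 12}
i=9, x='y': counts = {'x': 7, 'z': 17, 'y': 21}

{'x': 7, 'z': 17, 'y': 21}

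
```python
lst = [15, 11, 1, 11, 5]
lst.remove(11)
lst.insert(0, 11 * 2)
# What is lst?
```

After line 1: lst = [15, 11, 1, 11, 5]
After line 2 (remove first 11): lst = [15, 1, 11, 5]
After line 3 (insert 22 at index 0): lst = [22, 15, 1, 11, 5]

[22, 15, 1, 11, 5]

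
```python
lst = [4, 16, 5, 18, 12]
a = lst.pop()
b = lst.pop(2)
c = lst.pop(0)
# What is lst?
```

After line 1: lst = [4, 16, 5, 18, 12]
After line 2 (pop() -> a = 12): lst = [4, 16, 5, 18]
After line 3 (pop(2) -> b = 5): lst = [4, 16, 18]
After line 4 (pop(0) -> c = 4): lst = [16, 18]

[16, 18]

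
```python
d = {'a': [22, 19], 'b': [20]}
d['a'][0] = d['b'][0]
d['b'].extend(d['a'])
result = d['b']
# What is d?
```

After line 1: d = {'a': [22, 19], 'b': [20]}
After line 2 (a[0] = b[0] = 20): d = {'a': [20, 19], 'b': [20]}
After line 3 (b.extend(a) appends [20, 19]): d = {'a': [20, 19], 'b': [20, 20, 19]}
After line 4: result = d['b'] = [20, 20, 19]

{'a': [20, 19], 'b': [20, 20, 19]}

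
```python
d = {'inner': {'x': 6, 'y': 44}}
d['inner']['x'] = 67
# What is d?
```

After line 1: d = {'inner': {'x': 6, 'y': 44}}
After line 2 (inner x overwritten): d = {'inner': {'x': 67, 'y': 44}}

{'inner': {'x': 67, 'y': 44}}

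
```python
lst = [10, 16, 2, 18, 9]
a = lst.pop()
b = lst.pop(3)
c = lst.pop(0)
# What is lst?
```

After line 1: lst = [10, 16, 2, 18, 9]
After line 2 (pop() -> a = 9): lst = [10, 16, 2, 18]
After line 3 (pop(3) -> b = 18): lst = [10, 16, 2]
After line 4 (pop(0) -> c = 10): lst = [16, 2]

[16, 2]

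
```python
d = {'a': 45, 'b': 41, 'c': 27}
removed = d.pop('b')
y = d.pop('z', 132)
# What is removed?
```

After line 1: d = {'a': 45, 'b': 41, 'c': 27}
After line 2 (pop 'b' returns 41): d = {'a': 45, 'c': 27}, removed = 41
After line 3 (pop 'z' missing, returns default 132): d = {'a': 45, 'c': 27}, y = 132

41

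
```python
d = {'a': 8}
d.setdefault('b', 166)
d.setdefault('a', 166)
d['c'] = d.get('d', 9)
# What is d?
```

After line 1: d = {'a': 8}
After line 2 (setdefault adds 'b'=166): d = {'a': 8, 'b': 166}
After line 3 (setdefault 'a' no-op, already exists): d = {'a': 8, 'b': 166}
After line 4 (get('d', 9) returns default since 'd' not in d): d = {'a': 8, 'b': 166, 'c': 9}

{'a': 8, 'b': 166, 'c': 9}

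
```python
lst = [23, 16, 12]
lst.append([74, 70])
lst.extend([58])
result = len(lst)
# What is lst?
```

After line 1: lst = [23, 16, 12]
After line 2 (append adds [74, 70] as single element): lst = [23, 16, 12, [74, 70]]
After line 3 (extend unpacks [58], adds 58): lst = [23, 16, 12, [74, 70], 58]
After line 4: result = len(lst) = 5

[23, 16, 12, [74, 70], 58]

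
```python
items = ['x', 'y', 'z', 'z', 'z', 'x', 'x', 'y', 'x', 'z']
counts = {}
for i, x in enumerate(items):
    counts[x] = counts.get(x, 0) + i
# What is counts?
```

Initial: counts = {}, items = ['x', 'y', 'z', 'z', 'z', 'x', 'x', 'y', 'x', 'z']
i=0, x='x': counts = {'x': 0}
i=1, x='y': counts = {'x': 0, 'y': 1}
i=2, x='z': counts = {'x': 0, 'y': 1, 'z': 2}
i=3, x='z': counts = {'x': 0, 'y': 1, 'z': 5}
i=4, x='z': counts = {'x': 0, 'y': 1, 'z': 9}
i=5, x='x': counts = {'x': 5, 'y': 1, 'z': 9}
i=6, x='x': counts = {'x': 11, 'y': 1, 'z': 9}
i=7, x='y': counts = {'x': 11, 'y': 8, 'z': 9}
i=8, x='x': counts = {'x': 19, 'y': 8, 'z': 9}
i=9, x='z': counts = {'x': 19, 'y': 8, 'z': 18}

{'x': 19, 'y': 8, 'z': 18}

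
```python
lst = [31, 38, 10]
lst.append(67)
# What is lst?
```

[31, 38, 10, 67]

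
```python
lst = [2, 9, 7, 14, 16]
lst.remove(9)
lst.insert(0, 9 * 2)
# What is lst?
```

After line 1: lst = [2, 9, 7, 14, 16]
After line 2 (remove first 9): lst = [2, 7, 14, 16]
After line 3 (insert 18 at index 0): lst = [18, 2, 7, 14, 16]

[18, 2, 7, 14, 16]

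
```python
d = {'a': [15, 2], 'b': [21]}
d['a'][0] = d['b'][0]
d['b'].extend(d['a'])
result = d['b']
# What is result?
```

After line 1: d = {'a': [15, 2], 'b': [21]}
After line 2 (a[0] = b[0] = 21): d = {'a': [21, 2], 'b': [21]}
After line 3 (b.extend(a) appends [21, 2]): d = {'a': [21, 2], 'b': [21, 21, 2]}
After line 4: result = d['b'] = [21, 21, 2]

[21, 21, 2]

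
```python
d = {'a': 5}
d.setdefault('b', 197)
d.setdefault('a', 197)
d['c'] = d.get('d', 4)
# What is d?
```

After line 1: d = {'a': 5}
After line 2 (setdefault adds 'b'=197): d = {'a': 5, 'b': 197}
After line 3 (setdefault 'a' no-op, already exists): d = {'a': 5, 'b': 197}
After line 4 (get('d', 4) returns default since 'd' not in d): d = {'a': 5, 'b': 197, 'c': 4}

{'a': 5, 'b': 197, 'c': 4}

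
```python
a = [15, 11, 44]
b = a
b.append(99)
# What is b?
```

After line 1: a = [15, 11, 44]
After line 2 (b = a is an alias, same object): a = [15, 11, 44], b = [15, 11, 44]
After line 3 (b.append mutates the shared list): a = [15, 11, 44, 99], b = [15, 11, 44, 99]

[15, 11, 44, 99]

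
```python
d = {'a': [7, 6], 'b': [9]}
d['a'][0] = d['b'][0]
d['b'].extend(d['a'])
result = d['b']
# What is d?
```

After line 1: d = {'a': [7, 6], 'b': [9]}
After line 2 (a[0] = b[0] = 9): d = {'a': [9, 6], 'b': [9]}
After line 3 (b.extend(a) appends [9, 6]): d = {'a': [9, 6], 'b': [9, 9, 6]}
After line 4: result = d['b'] = [9, 9, 6]

{'a': [9, 6], 'b': [9, 9, 6]}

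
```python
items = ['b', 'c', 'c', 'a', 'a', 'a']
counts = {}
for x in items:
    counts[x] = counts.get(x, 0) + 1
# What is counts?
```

Initial: counts = {}, items = ['b', 'c', 'c', 'a', 'a', 'a']
See 'b': counts = {'b': 1}
See 'c': counts = {'b': 1, 'c': 1}
See 'c': counts = {'b': 1, 'c': 2}
See 'a': counts = {'b': 1, 'c': 2, 'a': 1}
See 'a': counts = {'b': 1, 'c': 2, 'a': 2}
See 'a': counts = {'b': 1, 'c': 2, 'a': 3}

{'b': 1, 'c': 2, 'a': 3}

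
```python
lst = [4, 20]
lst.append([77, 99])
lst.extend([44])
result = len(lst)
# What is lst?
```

After line 1: lst = [4, 20]
After line 2 (append adds [77, 99] as single element): lst = [4, 20, [77, 99]]
After line 3 (extend unpacks [44], adds 44): lst = [4, 20, [77, 99], 44]
After line 4: result = len(lst) = 4

[4, 20, [77, 99], 44]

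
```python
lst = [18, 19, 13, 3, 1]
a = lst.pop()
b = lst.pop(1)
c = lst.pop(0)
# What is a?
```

After line 1: lst = [18, 19, 13, 3, 1]
After line 2 (pop() -> a = 1): lst = [18, 19, 13, 3]
After line 3 (pop(1) -> b = 19): lst = [18, 13, 3]
After line 4 (pop(0) -> c = 18): lst = [13, 3]

1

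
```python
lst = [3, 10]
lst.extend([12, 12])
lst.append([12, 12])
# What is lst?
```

After line 1: lst = [3, 10]
After line 2 (extend unpacks [12, 12]): lst = [3, 10, 12, 12]
After line 3 (append adds [12, 12] as single element): lst = [3, 10, 12, 12, [12, 12]]

[3, 10, 12, 12, [12, 12]]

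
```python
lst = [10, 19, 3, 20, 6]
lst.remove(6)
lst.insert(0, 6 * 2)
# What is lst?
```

After line 1: lst = [10, 19, 3, 20, 6]
After line 2 (remove first 6): lst = [10, 19, 3, 20]
After line 3 (insert 12 at index 0): lst = [12, 10, 19, 3, 20]

[12, 10, 19, 3, 20]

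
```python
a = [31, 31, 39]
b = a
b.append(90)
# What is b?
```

After line 1: a = [31, 31, 39]
After line 2 (b = a is an alias, same object): a = [31, 31, 39], b = [31, 31, 39]
After line 3 (b.append mutates the shared list): a = [31, 31, 39, 90], b = [31, 31, 39, 90]

[31, 31, 39, 90]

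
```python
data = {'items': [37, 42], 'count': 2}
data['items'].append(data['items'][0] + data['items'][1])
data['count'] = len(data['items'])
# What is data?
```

After line 1: data = {'items': [37, 42], 'count': 2}
After line 2 (append 37 + 42 = 79): data = {'items': [37, 42, 79], 'count': 2}
After line 3 (count = len(items) = 3): data = {'items': [37, 42, 79], 'count': 3}

{'items': [37, 42, 79], 'count': 3}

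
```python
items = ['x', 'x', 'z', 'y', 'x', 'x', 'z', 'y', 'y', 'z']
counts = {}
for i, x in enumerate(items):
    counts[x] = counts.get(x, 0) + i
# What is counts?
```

Initial: counts = {}, items = ['x', 'x', 'z', 'y', 'x', 'x', 'z', 'y', 'y', 'z']
i=0, x='x': counts = {'x': 0}
i=1, x='x': counts = {'x': 1}
i=2, x='z': counts = {'x': 1, 'z': 2}
i=3, x='y': counts = {'x': 1, 'z': 2, 'y': 3}
i=4, x='x': counts = {'x': 5, 'z': 2, 'y': 3}
i=5, x='x': counts = {'x': 10, 'z': 2, 'y': 3}
i=6, x='z': counts = {'x': 10, 'z': 8, 'y': 3}
i=7, x='y': counts = {'x': 10, 'z': 8, 'y': 10}
i=8, x='y': counts = {'x': 10, 'z': 8, 'y': 18}
i=9, x='z': counts = {'x': 10, 'z': 17, 'y': 18}

{'x': 10, 'z': 17, 'y': 18}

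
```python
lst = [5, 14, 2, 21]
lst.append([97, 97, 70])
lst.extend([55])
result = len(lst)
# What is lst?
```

After line 1: lst = [5, 14, 2, 21]
After line 2 (append adds [97, 97, 70] as single element): lst = [5, 14, 2, 21, [97, 97, 70]]
After line 3 (extend unpacks [55], adds 55): lst = [5, 14, 2, 21, [97, 97, 70], 55]
After line 4: result = len(lst) = 6

[5, 14, 2, 21, [97, 97, 70], 55]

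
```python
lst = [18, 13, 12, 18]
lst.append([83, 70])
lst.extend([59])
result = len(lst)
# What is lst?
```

After line 1: lst = [18, 13, 12, 18]
After line 2 (append adds [83, 70] as single element): lst = [18, 13, 12, 18, [83, 70]]
After line 3 (extend unpacks [59], adds 59): lst = [18, 13, 12, 18, [83, 70], 59]
After line 4: result = len(lst) = 6

[18, 13, 12, 18, [83, 70], 59]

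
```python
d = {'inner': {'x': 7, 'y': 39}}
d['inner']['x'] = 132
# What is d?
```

After line 1: d = {'inner': {'x': 7, 'y': 39}}
After line 2 (inner x overwritten): d = {'inner': {'x': 132, 'y': 39}}

{'inner': {'x': 132, 'y': 39}}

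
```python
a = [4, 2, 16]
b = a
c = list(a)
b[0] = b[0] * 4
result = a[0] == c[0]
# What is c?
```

After line 1: a = [4, 2, 16]
After line 2 (b = a, alias): a = [4, 2, 16], b = [4, 2, 16]
After line 3 (c = list(a) is a copy, new object): c = [4, 2, 16]
After line 4 (b[0] = 4 * 4 = 16; mutates shared a/b): a = b = [16, 2, 16], c = [4, 2, 16]
After line 5 (a[0] = 16, c[0] = 4; result = False)

[4, 2, 16]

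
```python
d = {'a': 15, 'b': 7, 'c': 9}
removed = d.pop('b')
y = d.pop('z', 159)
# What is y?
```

After line 1: d = {'a': 15, 'b': 7, 'c': 9}
After line 2 (pop 'b' returns 7): d = {'a': 15, 'c': 9}, removed = 7
After line 3 (pop 'z' missing, returns default 159): d = {'a': 15, 'c': 9}, y = 159

159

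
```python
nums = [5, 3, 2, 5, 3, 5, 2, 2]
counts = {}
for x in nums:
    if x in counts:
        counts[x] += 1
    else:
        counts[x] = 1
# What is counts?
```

Initial: counts = {}, nums = [5, 3, 2, 5, 3, 5, 2, 2]
See 5: counts = {5: 1}
See 3: counts = {5: 1, 3: 1}
See 2: counts = {5: 1, 3: 1, 2: 1}
See 5: counts = {5: 2, 3: 1, 2: 1}
See 3: counts = {5: 2, 3: 2, 2: 1}
See 5: counts = {5: 3, 3: 2, 2: 1}
See 2: counts = {5: 3, 3: 2, 2: 2}
See 2: counts = {5: 3, 3: 2, 2: 3}

{5: 3, 3: 2, 2: 3}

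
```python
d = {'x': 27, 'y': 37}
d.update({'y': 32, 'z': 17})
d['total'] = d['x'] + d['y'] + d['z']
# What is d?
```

After line 1: d = {'x': 27, 'y': 37}
After line 2 (y overwritten, z added): d = {'x': 27, 'y': 32, 'z': 17}
After line 3 (total = 27 + 32 + 17 = 76): d = {'x': 27, 'y': 32, 'z': 17, 'total': 76}

{'x': 27, 'y': 32, 'z': 17, 'total': 76}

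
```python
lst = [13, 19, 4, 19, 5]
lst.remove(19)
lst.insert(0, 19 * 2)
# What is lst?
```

After line 1: lst = [13, 19, 4, 19, 5]
After line 2 (remove first 19): lst = [13, 4, 19, 5]
After line 3 (insert 38 at index 0): lst = [38, 13, 4, 19, 5]

[38, 13, 4, 19, 5]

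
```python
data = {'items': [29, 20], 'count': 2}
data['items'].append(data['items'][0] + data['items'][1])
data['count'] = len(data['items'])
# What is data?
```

After line 1: data = {'items': [29, 20], 'count': 2}
After line 2 (append 29 + 20 = 49): data = {'items': [29, 20, 49], 'count': 2}
After line 3 (count = len(items) = 3): data = {'items': [29, 20, 49], 'count': 3}

{'items': [29, 20, 49], 'count': 3}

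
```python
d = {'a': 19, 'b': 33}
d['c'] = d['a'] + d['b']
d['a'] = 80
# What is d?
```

After line 1: d = {'a': 19, 'b': 33}
After line 2 (d['c'] = 19 + 33): d = {'a': 19, 'b': 33, 'c': 52}
After line 3: d = {'a': 80, 'b': 33, 'c': 52}

{'a': 80, 'b': 33, 'c': 52}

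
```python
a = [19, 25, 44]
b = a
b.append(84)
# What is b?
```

After line 1: a = [19, 25, 44]
After line 2 (b = a is an alias, same object): a = [19, 25, 44], b = [19, 25, 44]
After line 3 (b.append mutates the shared list): a = [19, 25, 44, 84], b = [19, 25, 44, 84]

[19, 25, 44, 84]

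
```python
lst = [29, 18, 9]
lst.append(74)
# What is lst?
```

[29, 18, 9, 74]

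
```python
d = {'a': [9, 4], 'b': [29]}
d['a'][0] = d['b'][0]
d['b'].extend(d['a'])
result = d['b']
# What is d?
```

After line 1: d = {'a': [9, 4], 'b': [29]}
After line 2 (a[0] = b[0] = 29): d = {'a': [29, 4], 'b': [29]}
After line 3 (b.extend(a) appends [29, 4]): d = {'a': [29, 4], 'b': [29, 29, 4]}
After line 4: result = d['b'] = [29, 29, 4]

{'a': [29, 4], 'b': [29, 29, 4]}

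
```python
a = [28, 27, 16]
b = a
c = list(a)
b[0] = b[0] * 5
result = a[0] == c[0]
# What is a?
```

After line 1: a = [28, 27, 16]
After line 2 (b = a, alias): a = [28, 27, 16], b = [28, 27, 16]
After line 3 (c = list(a) is a copy, new object): c = [28, 27, 16]
After line 4 (b[0] = 28 * 5 = 140; mutates shared a/b): a = b = [140, 27, 16], c = [28, 27, 16]
After line 5 (a[0] = 140, c[0] = 28; result = False)

[140, 27, 16]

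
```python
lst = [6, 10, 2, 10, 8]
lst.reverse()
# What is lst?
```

[8, 10, 2, 10, 6]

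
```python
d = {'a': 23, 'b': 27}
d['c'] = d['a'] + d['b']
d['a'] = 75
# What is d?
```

After line 1: d = {'a': 23, 'b': 27}
After line 2 (d['c'] = 23 + 27): d = {'a': 23, 'b': 27, 'c': 50}
After line 3: d = {'a': 75, 'b': 27, 'c': 50}

{'a': 75, 'b': 27, 'c': 50}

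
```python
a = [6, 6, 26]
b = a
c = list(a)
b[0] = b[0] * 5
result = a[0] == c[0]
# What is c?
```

After line 1: a = [6, 6, 26]
After line 2 (b = a, alias): a = [6, 6, 26], b = [6, 6, 26]
After line 3 (c = list(a) is a copy, new object): c = [6, 6, 26]
After line 4 (b[0] = 6 * 5 = 30; mutates shared a/b): a = b = [30, 6, 26], c = [6, 6, 26]
After line 5 (a[0] = 30, c[0] = 6; result = False)

[6, 6, 26]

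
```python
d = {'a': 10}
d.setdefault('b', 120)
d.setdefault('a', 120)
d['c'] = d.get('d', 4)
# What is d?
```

After line 1: d = {'a': 10}
After line 2 (setdefault adds 'b'=120): d = {'a': 10, 'b': 120}
After line 3 (setdefault 'a' no-op, already exists): d = {'a': 10, 'b': 120}
After line 4 (get('d', 4) returns default since 'd' not in d): d = {'a': 10, 'b': 120, 'c': 4}

{'a': 10, 'b': 120, 'c': 4}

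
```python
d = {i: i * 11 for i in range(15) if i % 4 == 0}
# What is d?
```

{0: 0, 4: 44, 8: 88, 12: 132}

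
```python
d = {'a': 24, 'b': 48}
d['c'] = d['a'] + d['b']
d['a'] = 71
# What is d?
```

After line 1: d = {'a': 24, 'b': 48}
After line 2 (d['c'] = 24 + 48): d = {'a': 24, 'b': 48, 'c': 72}
After line 3: d = {'a': 71, 'b': 48, 'c': 72}

{'a': 71, 'b': 48, 'c': 72}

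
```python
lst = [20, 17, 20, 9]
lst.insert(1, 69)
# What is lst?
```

[20, 69, 17, 20, 9]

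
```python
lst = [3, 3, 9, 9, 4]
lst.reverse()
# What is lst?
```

[4, 9, 9, 3, 3]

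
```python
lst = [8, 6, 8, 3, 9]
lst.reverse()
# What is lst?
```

[9, 3, 8, 6, 8]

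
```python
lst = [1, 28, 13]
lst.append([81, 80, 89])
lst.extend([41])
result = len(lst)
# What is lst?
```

After line 1: lst = [1, 28, 13]
After line 2 (append adds [81, 80, 89] as single element): lst = [1, 28, 13, [81, 80, 89]]
After line 3 (extend unpacks [41], adds 41): lst = [1, 28, 13, [81, 80, 89], 41]
After line 4: result = len(lst) = 5

[1, 28, 13, [81, 80, 89], 41]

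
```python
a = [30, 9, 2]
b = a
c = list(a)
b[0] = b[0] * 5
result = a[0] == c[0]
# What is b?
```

After line 1: a = [30, 9, 2]
After line 2 (b = a, alias): a = [30, 9, 2], b = [30, 9, 2]
After line 3 (c = list(a) is a copy, new object): c = [30, 9, 2]
After line 4 (b[0] = 30 * 5 = 150; mutates shared a/b): a = b = [150, 9, 2], c = [30, 9, 2]
After line 5 (a[0] = 150, c[0] = 30; result = False)

[150, 9, 2]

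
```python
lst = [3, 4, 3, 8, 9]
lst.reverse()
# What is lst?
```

[9, 8, 3, 4, 3]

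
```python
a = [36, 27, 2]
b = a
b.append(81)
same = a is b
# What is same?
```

After line 1: a = [36, 27, 2]
After line 2 (b = a is an alias, same object): a = [36, 27, 2], b = [36, 27, 2]
After line 3 (b.append mutates the shared list): a = [36, 27, 2, 81], b = [36, 27, 2, 81]
After line 4 (same = a is b; same object -> True): same = True

True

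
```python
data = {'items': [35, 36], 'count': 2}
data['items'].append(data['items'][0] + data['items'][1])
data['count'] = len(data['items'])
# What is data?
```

After line 1: data = {'items': [35, 36], 'count': 2}
After line 2 (append 35 + 36 = 71): data = {'items': [35, 36, 71], 'count': 2}
After line 3 (count = len(items) = 3): data = {'items': [35, 36, 71], 'count': 3}

{'items': [35, 36, 71], 'count': 3}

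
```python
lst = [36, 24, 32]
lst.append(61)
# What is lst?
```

[36, 24, 32, 61]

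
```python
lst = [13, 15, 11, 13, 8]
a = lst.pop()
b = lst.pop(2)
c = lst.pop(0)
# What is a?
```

After line 1: lst = [13, 15, 11, 13, 8]
After line 2 (pop() -> a = 8): lst = [13, 15, 11, 13]
After line 3 (pop(2) -> b = 11): lst = [13, 15, 13]
After line 4 (pop(0) -> c = 13): lst = [15, 13]

8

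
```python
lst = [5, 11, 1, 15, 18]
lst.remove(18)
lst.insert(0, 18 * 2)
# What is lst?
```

After line 1: lst = [5, 11, 1, 15, 18]
After line 2 (remove first 18): lst = [5, 11, 1, 15]
After line 3 (insert 36 at index 0): lst = [36, 5, 11, 1, 15]

[36, 5, 11, 1, 15]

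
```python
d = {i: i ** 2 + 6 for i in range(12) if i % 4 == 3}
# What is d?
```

{3: 15, 7: 55, 11: 127}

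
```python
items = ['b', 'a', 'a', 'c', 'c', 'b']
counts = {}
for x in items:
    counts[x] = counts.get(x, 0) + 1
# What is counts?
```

Initial: counts = {}, items = ['b', 'a', 'a', 'c', 'c', 'b']
See 'b': counts = {'b': 1}
See 'a': counts = {'b': 1, 'a': 1}
See 'a': counts = {'b': 1, 'a': 2}
See 'c': counts = {'b': 1, 'a': 2, 'c': 1}
See 'c': counts = {'b': 1, 'a': 2, 'c': 2}
See 'b': counts = {'b': 2, 'a': 2, 'c': 2}

{'b': 2, 'a': 2, 'c': 2}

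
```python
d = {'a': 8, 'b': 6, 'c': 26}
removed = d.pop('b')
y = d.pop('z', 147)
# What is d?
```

After line 1: d = {'a': 8, 'b': 6, 'c': 26}
After line 2 (pop 'b' returns 6): d = {'a': 8, 'c': 26}, removed = 6
After line 3 (pop 'z' missing, returns default 147): d = {'a': 8, 'c': 26}, y = 147

{'a': 8, 'c': 26}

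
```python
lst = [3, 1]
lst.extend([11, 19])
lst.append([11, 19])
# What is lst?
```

After line 1: lst = [3, 1]
After line 2 (extend unpacks [11, 19]): lst = [3, 1, 11, 19]
After line 3 (append adds [11, 19] as single element): lst = [3, 1, 11, 19, [11, 19]]

[3, 1, 11, 19, [11, 19]]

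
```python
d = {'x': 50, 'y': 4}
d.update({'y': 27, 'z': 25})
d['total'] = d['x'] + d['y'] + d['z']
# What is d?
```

After line 1: d = {'x': 50, 'y': 4}
After line 2 (y overwritten, z added): d = {'x': 50, 'y': 27, 'z': 25}
After line 3 (total = 50 + 27 + 25 = 102): d = {'x': 50, 'y': 27, 'z': 25, 'total': 102}

{'x': 50, 'y': 27, 'z': 25, 'total': 102}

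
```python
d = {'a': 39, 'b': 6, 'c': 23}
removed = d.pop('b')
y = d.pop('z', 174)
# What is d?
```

After line 1: d = {'a': 39, 'b': 6, 'c': 23}
After line 2 (pop 'b' returns 6): d = {'a': 39, 'c': 23}, removed = 6
After line 3 (pop 'z' missing, returns default 174): d = {'a': 39, 'c': 23}, y = 174

{'a': 39, 'c': 23}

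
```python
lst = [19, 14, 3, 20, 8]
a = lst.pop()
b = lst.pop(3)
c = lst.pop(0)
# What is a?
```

After line 1: lst = [19, 14, 3, 20, 8]
After line 2 (pop() -> a = 8): lst = [19, 14, 3, 20]
After line 3 (pop(3) -> b = 20): lst = [19, 14, 3]
After line 4 (pop(0) -> c = 19): lst = [14, 3]

8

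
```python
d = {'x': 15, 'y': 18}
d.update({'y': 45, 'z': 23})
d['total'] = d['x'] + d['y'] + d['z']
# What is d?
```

After line 1: d = {'x': 15, 'y': 18}
After line 2 (y overwritten, z added): d = {'x': 15, 'y': 45, 'z': 23}
After line 3 (total = 15 + 45 + 23 = 83): d = {'x': 15, 'y': 45, 'z': 23, 'total': 83}

{'x': 15, 'y': 45, 'z': 23, 'total': 83}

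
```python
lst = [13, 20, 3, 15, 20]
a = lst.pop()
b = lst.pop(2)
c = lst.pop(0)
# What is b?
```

After line 1: lst = [13, 20, 3, 15, 20]
After line 2 (pop() -> a = 20): lst = [13, 20, 3, 15]
After line 3 (pop(2) -> b = 3): lst = [13, 20, 15]
After line 4 (pop(0) -> c = 13): lst = [20, 15]

3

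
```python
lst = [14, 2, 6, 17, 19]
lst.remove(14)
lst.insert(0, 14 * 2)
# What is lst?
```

After line 1: lst = [14, 2, 6, 17, 19]
After line 2 (remove first 14): lst = [2, 6, 17, 19]
After line 3 (insert 28 at index 0): lst = [28, 2, 6, 17, 19]

[28, 2, 6, 17, 19]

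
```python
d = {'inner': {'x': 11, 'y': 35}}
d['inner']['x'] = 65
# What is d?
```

After line 1: d = {'inner': {'x': 11, 'y': 35}}
After line 2 (inner x overwritten): d = {'inner': {'x': 65, 'y': 35}}

{'inner': {'x': 65, 'y': 35}}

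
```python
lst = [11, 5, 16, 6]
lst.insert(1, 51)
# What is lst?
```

[11, 51, 5, 16, 6]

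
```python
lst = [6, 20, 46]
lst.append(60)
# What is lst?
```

[6, 20, 46, 60]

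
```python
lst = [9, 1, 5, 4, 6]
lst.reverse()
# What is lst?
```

[6, 4, 5, 1, 9]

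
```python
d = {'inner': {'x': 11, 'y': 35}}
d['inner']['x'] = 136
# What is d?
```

After line 1: d = {'inner': {'x': 11, 'y': 35}}
After line 2 (inner x overwritten): d = {'inner': {'x': 136, 'y': 35}}

{'inner': {'x': 136, 'y': 35}}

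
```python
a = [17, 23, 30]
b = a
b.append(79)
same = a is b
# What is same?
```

After line 1: a = [17, 23, 30]
After line 2 (b = a is an alias, same object): a = [17, 23, 30], b = [17, 23, 30]
After line 3 (b.append mutates the shared list): a = [17, 23, 30, 79], b = [17, 23, 30, 79]
After line 4 (same = a is b; same object -> True): same = True

True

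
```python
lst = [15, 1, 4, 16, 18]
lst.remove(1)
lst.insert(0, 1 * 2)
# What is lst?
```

After line 1: lst = [15, 1, 4, 16, 18]
After line 2 (remove first 1): lst = [15, 4, 16, 18]
After line 3 (insert 2 at index 0): lst = [2, 15, 4, 16, 18]

[2, 15, 4, 16, 18]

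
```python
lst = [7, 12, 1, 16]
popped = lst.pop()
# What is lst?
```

[7, 12, 1]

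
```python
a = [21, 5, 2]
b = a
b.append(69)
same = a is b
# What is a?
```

After line 1: a = [21, 5, 2]
After line 2 (b = a is an alias, same object): a = [21, 5, 2], b = [21, 5, 2]
After line 3 (b.append mutates the shared list): a = [21, 5, 2, 69], b = [21, 5, 2, 69]
After line 4 (same = a is b; same object -> True): same = True

[21, 5, 2, 69]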